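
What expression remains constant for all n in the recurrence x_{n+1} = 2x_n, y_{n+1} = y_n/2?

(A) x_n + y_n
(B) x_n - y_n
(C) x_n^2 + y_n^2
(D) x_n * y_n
D

For the recurrence x_{n+1} = 2x_n, y_{n+1} = y_n/2:

x_{n+1} * y_{n+1} = (2x_n) * (y_n/2) = x_n * y_n
The product is conserved.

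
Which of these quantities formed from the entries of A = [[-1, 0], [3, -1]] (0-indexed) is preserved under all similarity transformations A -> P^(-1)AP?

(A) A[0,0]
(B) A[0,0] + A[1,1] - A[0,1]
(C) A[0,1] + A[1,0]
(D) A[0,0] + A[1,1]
D

A[0,0] + A[1,1] is the trace of A. By the cyclic property of the trace, tr(P^(-1)AP) = tr(APP^(-1)) = tr(A), so it is the same for every matrix similar to A.

The other combinations are not similarity invariants. For example, take P = [[1, 1], [1, 2]] (det P = 1), so P^(-1) = [[2, -1], [-1, 1]] and
B = P^(-1)AP = [[-4, -3], [3, 2]].
Evaluating each option on A and on B:
(A) A[0,0]: -1 for A, -4 for B -> changes
(B) A[0,0] + A[1,1] - A[0,1]: -2 for A, 1 for B -> changes
(C) A[0,1] + A[1,0]: 3 for A, 0 for B -> changes
(D) A[0,0] + A[1,1]: -2 for A, -2 for B -> unchanged

Only (D) A[0,0] + A[1,1] = -2 survives (and it does so for every P, not just this one), so it is the invariant.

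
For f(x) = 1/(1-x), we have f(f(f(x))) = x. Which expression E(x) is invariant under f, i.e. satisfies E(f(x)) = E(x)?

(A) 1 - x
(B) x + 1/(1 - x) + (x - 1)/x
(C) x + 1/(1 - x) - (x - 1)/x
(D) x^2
B

Replace x by f(x) = 1/(1 - x) in each option and simplify. As a quick numerical cross-check, also compare E(4) with E(f(4)) = E(-1/3).

(A) 1 - x  ->  1 - (1/(1 - x)) = x/(x - 1); check: E(4) = -3 but E(-1/3) = 4/3.   [not invariant]
(B) x + 1/(1 - x) + (x - 1)/x  ->  (1/(1 - x)) + 1/(1 - (1/(1 - x))) + ((1/(1 - x)) - 1)/(1/(1 - x)), which simplifies back to x + 1/(1 - x) + (x - 1)/x; check: E(4) = 53/12, E(-1/3) = 53/12.   [invariant]
(C) x + 1/(1 - x) - (x - 1)/x  ->  (1/(1 - x)) + 1/(1 - (1/(1 - x))) - ((1/(1 - x)) - 1)/(1/(1 - x)) = (x^2(1 - x) - x + (x - 1)^2)/(x(x - 1)); check: E(4) = 35/12 but E(-1/3) = -43/12.   [not invariant]
(D) x^2  ->  (1/(1 - x))^2 = (x - 1)^(-2); check: E(4) = 16 but E(-1/3) = 1/9.   [not invariant]

Only (B) is unchanged. Indeed f(f(x)) = 1/(1 - 1/(1-x)) = (1-x)/(-x) = (x-1)/x, so E(x) = x + f(x) + f(f(x)) is the sum over the whole 3-cycle; applying f just permutes the three terms cyclically (x -> f(x) -> f(f(x)) -> x), leaving the sum unchanged.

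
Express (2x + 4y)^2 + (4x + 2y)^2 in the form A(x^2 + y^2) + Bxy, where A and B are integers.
20(x^2 + y^2) + 32xy

Expanding: (2x + 4y)^2 = 4x^2 + 16xy + 16y^2
(4x + 2y)^2 = 16x^2 + 16xy + 4y^2
Sum = (4+16)(x^2+y^2) + 32xy = 20(x^2 + y^2) + 32xy
This is symmetric in x and y.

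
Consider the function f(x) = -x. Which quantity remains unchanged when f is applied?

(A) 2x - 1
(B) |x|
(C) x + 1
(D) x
B

For f(x) = -x:
Applying f replaces x by -x. Since |-x| = |x|, the absolute value is unchanged by f, whereas x -> -x, 2x - 1 -> -2x - 1 and x + 1 -> -x + 1 all change.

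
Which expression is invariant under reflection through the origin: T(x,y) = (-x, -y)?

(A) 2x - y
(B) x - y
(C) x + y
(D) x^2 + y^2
D

The map is reflection through the origin: T(x,y) = (-x, -y).
Substitute the transformed coordinates into each option and compare with the original:
(A) 2x - y  ->  2(-x) - (-y) = -2x + y   [differs from 2x - y: not invariant]
(B) x - y  ->  (-x) - (-y) = -x + y   [differs from x - y: not invariant]
(C) x + y  ->  (-x) + (-y) = -x - y   [differs from x + y: not invariant]
(D) x^2 + y^2  ->  (-x)^2 + (-y)^2 = x^2 + y^2   [equals x^2 + y^2: invariant]

Only option (D), x^2 + y^2, is unchanged by the transformation.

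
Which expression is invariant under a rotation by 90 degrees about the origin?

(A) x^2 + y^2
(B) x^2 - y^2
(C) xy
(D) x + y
A

A rotation by 90 degrees sends (x, y) to (-y, x).
Substitute the transformed coordinates into each option and compare with the original:
(A) x^2 + y^2  ->  (-y)^2 + (x)^2 = x^2 + y^2   [equals x^2 + y^2: invariant]
(B) x^2 - y^2  ->  (-y)^2 - (x)^2 = -x^2 + y^2   [differs from x^2 - y^2: not invariant]
(C) xy  ->  (-y)(x) = -xy   [differs from xy: not invariant]
(D) x + y  ->  (-y) + (x) = x - y   [differs from x + y: not invariant]

Only option (A), x^2 + y^2, is unchanged by the transformation.
Geometrically, x^2 + y^2 is the squared distance from the origin, which every rotation about the origin preserves.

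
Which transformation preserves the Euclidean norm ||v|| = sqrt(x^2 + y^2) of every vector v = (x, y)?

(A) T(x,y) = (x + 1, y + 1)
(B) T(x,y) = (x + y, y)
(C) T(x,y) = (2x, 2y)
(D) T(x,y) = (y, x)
D

A transformation preserves a norm if ||T(v)|| = ||v|| for every v; a single vector where the norm changes rules an option out.

(A) T(x,y) = (x + 1, y + 1): v = (1, 0) has norm sqrt((1)^2 + (0)^2) = 1, but T(v) = (2, 1) has norm sqrt(5) -- not preserved.
(B) T(x,y) = (x + y, y): v = (0, 1) has norm sqrt((0)^2 + (1)^2) = 1, but T(v) = (1, 1) has norm sqrt(2) -- not preserved.
(C) T(x,y) = (2x, 2y): v = (1, 0) has norm sqrt((1)^2 + (0)^2) = 1, but T(v) = (2, 0) has norm 2 -- not preserved.
(D) T(x,y) = (y, x): preserves the norm -- it is an orthogonal map (a rotation/reflection), and (y)^2 + (x)^2 simplifies to x^2 + y^2.

Therefore the answer is (D).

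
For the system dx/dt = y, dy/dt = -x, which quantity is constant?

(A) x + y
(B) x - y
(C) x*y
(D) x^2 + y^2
D

A first integral I satisfies dI/dt = 0 along every solution. Differentiate each option and use the equation of motion:
(A) d/dt[x + y] = y + (-x) = y - x, not identically 0
(B) d/dt[x - y] = y - (-x) = x + y, not identically 0
(C) d/dt[x*y] = (dx/dt)y + x(dy/dt) = y^2 - x^2, not identically 0
(D) d/dt[x^2 + y^2] = 2x*dx/dt + 2y*dy/dt = 2x*y + 2y*(-x) = 0

Only (D) has zero time-derivative. So x^2 + y^2 (the squared radius; trajectories are circles) is the conserved quantity.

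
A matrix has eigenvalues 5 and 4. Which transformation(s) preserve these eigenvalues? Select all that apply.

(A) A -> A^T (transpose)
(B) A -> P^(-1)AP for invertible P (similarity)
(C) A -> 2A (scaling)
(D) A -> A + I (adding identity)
A and B

Eigenvalues are preserved by:
1. Similarity transformations: A -> P^(-1)AP (same characteristic polynomial)
2. Transpose: A^T has the same eigenvalues as A

Eigenvalues are NOT preserved by:
- Adding identity: eigenvalues become 5+1, 4+1
- Scaling: eigenvalues become 10, 8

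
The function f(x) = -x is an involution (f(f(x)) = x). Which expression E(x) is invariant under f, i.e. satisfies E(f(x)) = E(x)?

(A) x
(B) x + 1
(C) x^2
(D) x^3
C

Replace x by f(x) = -x in each option and simplify. As a quick numerical cross-check, also compare E(4) with E(f(4)) = E(-4).

(A) x  ->  (-x) = -x; check: E(4) = 4 but E(-4) = -4.   [not invariant]
(B) x + 1  ->  (-x) + 1 = 1 - x; check: E(4) = 5 but E(-4) = -3.   [not invariant]
(C) x^2  ->  (-x)^2, which simplifies back to x^2; check: E(4) = 16, E(-4) = 16.   [invariant]
(D) x^3  ->  (-x)^3 = -x^3; check: E(4) = 64 but E(-4) = -64.   [not invariant]

Only (C) is unchanged. E is symmetric under swapping x with f(x) = -x, which is exactly what an involution does.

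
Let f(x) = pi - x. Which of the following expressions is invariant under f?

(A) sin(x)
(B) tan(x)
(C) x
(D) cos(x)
A

For f(x) = pi - x:
sin(pi - x) = sin(x), so sine is invariant under this transformation.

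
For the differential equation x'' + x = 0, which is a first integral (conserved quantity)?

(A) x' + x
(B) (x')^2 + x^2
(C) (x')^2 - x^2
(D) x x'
B

A first integral I satisfies dI/dt = 0 along every solution. Differentiate each option and use the equation of motion:
(A) d/dt[x' + x] = x'' + x' = -x + x', not identically 0
(B) d/dt[(x')^2 + x^2] = 2x'x'' + 2x x' = 2x'(-x) + 2x x' = 0
(C) d/dt[(x')^2 - x^2] = 2x'x'' - 2x x' = -4x x', not identically 0
(D) d/dt[x x'] = (x')^2 + x x'' = (x')^2 - x^2, not identically 0

Only (B) has zero time-derivative. So the energy-like quantity (x')^2 + x^2 is the first integral.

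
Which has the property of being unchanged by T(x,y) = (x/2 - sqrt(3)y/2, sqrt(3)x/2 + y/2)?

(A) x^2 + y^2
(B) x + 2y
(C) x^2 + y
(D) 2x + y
A

An expression E(x,y) is invariant under T if E(T(x,y)) = E(x,y). Here T(x,y) = (x/2 - sqrt(3)y/2, sqrt(3)x/2 + y/2).
Substitute the transformed coordinates into each option and compare with the original:
(A) x^2 + y^2  ->  (x/2 - sqrt(3)y/2)^2 + (sqrt(3)x/2 + y/2)^2 = x^2 + y^2   [equals x^2 + y^2: invariant]
(B) x + 2y  ->  (x/2 - sqrt(3)y/2) + 2(sqrt(3)x/2 + y/2) = x/2 + sqrt(3)x - sqrt(3)y/2 + y   [differs from x + 2y: not invariant]
(C) x^2 + y  ->  (x/2 - sqrt(3)y/2)^2 + (sqrt(3)x/2 + y/2) = x^2/4 - sqrt(3)xy/2 + sqrt(3)x/2 + 3y^2/4 + y/2   [differs from x^2 + y: not invariant]
(D) 2x + y  ->  2(x/2 - sqrt(3)y/2) + (sqrt(3)x/2 + y/2) = sqrt(3)x/2 + x - sqrt(3)y + y/2   [differs from 2x + y: not invariant]

Only option (A), x^2 + y^2, is unchanged by the transformation.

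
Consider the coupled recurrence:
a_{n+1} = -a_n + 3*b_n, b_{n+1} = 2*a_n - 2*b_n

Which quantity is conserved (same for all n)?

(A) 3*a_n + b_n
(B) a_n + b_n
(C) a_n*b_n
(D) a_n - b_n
B

Replace a_n by a_{n+1} = -a_n + 3*b_n and b_n by b_{n+1} = 2*a_n - 2*b_n in each option and simplify:
(A) 3*a_n + b_n  ->  3*(-a_n + 3*b_n) + (2*a_n - 2*b_n) = -a_n + 7*b_n   [not conserved]
(B) a_n + b_n  ->  (-a_n + 3*b_n) + (2*a_n - 2*b_n) = a_n + b_n   [conserved]
(C) a_n*b_n  ->  (-a_n + 3*b_n)*(2*a_n - 2*b_n) = -2*a_n^2 + 8*a_n*b_n - 6*b_n^2   [not conserved]
(D) a_n - b_n  ->  (-a_n + 3*b_n) - (2*a_n - 2*b_n) = -3*a_n + 5*b_n   [not conserved]

Only (B) a_n + b_n returns to itself after one step, so it is the conserved quantity.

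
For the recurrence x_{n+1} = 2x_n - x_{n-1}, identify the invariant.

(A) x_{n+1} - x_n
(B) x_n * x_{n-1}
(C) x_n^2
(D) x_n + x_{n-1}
A

For the recurrence x_{n+1} = 2x_n - x_{n-1}:

If x_{n+1} = 2x_n - x_{n-1}, then:
x_{n+1} - x_n = x_n - x_{n-1}
The first difference is constant throughout the sequence.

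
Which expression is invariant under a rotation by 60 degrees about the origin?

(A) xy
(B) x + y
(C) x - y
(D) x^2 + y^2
D

A rotation by 60 degrees sends (x, y) to (x/2 - sqrt(3)y/2, sqrt(3)x/2 + y/2).
Substitute the transformed coordinates into each option and compare with the original:
(A) xy  ->  (x/2 - sqrt(3)y/2)(sqrt(3)x/2 + y/2) = sqrt(3)x^2/4 - xy/2 - sqrt(3)y^2/4   [differs from xy: not invariant]
(B) x + y  ->  (x/2 - sqrt(3)y/2) + (sqrt(3)x/2 + y/2) = x/2 + sqrt(3)x/2 - sqrt(3)y/2 + y/2   [differs from x + y: not invariant]
(C) x - y  ->  (x/2 - sqrt(3)y/2) - (sqrt(3)x/2 + y/2) = -sqrt(3)x/2 + x/2 - sqrt(3)y/2 - y/2   [differs from x - y: not invariant]
(D) x^2 + y^2  ->  (x/2 - sqrt(3)y/2)^2 + (sqrt(3)x/2 + y/2)^2 = x^2 + y^2   [equals x^2 + y^2: invariant]

Only option (D), x^2 + y^2, is unchanged by the transformation.
Geometrically, x^2 + y^2 is the squared distance from the origin, which every rotation about the origin preserves.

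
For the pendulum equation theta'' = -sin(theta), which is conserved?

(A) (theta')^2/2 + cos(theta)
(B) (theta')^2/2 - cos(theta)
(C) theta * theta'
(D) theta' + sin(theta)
B

A first integral I satisfies dI/dt = 0 along every solution. Differentiate each option and use the equation of motion:
(A) d/dt[(theta')^2/2 + cos(theta)] = theta' theta'' - sin(theta) theta' = -2 theta' sin(theta), not identically 0
(B) d/dt[(theta')^2/2 - cos(theta)] = theta' theta'' + sin(theta) theta' = theta'(-sin(theta)) + theta' sin(theta) = 0
(C) d/dt[theta * theta'] = (theta')^2 + theta theta'' = (theta')^2 - theta sin(theta), not identically 0
(D) d/dt[theta' + sin(theta)] = theta'' + cos(theta) theta' = -sin(theta) + theta' cos(theta), not identically 0

Only (B) has zero time-derivative. This is the total energy: kinetic (theta')^2/2 plus potential -cos(theta).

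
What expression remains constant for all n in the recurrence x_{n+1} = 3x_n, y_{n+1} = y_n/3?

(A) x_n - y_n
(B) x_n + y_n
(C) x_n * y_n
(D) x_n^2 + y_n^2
C

For the recurrence x_{n+1} = 3x_n, y_{n+1} = y_n/3:

x_{n+1} * y_{n+1} = (3x_n) * (y_n/3) = x_n * y_n
The product is conserved.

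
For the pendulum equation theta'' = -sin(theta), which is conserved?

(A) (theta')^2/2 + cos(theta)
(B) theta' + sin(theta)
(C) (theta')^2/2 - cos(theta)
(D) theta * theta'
C

A first integral I satisfies dI/dt = 0 along every solution. Differentiate each option and use the equation of motion:
(A) d/dt[(theta')^2/2 + cos(theta)] = theta' theta'' - sin(theta) theta' = -2 theta' sin(theta), not identically 0
(B) d/dt[theta' + sin(theta)] = theta'' + cos(theta) theta' = -sin(theta) + theta' cos(theta), not identically 0
(C) d/dt[(theta')^2/2 - cos(theta)] = theta' theta'' + sin(theta) theta' = theta'(-sin(theta)) + theta' sin(theta) = 0
(D) d/dt[theta * theta'] = (theta')^2 + theta theta'' = (theta')^2 - theta sin(theta), not identically 0

Only (C) has zero time-derivative. This is the total energy: kinetic (theta')^2/2 plus potential -cos(theta).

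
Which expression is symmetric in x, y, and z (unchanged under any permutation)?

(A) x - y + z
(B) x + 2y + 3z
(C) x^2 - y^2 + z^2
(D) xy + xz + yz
D

A symmetric expression is unchanged when the variables are permuted; here the transformation to test is the swap (x, y) -> (y, x).
A symmetric expression must survive every permutation; the single swap x <-> y already eliminates the distractors, and the keyed expression is also unchanged by x <-> z and y <-> z (each variable enters it in exactly the same way).
Substitute the transformed coordinates into each option and compare with the original:
(A) x - y + z  ->  (y) - (x) + z = -x + y + z   [differs from x - y + z: not invariant]
(B) x + 2y + 3z  ->  (y) + 2(x) + 3z = 2x + y + 3z   [differs from x + 2y + 3z: not invariant]
(C) x^2 - y^2 + z^2  ->  (y)^2 - (x)^2 + z^2 = -x^2 + y^2 + z^2   [differs from x^2 - y^2 + z^2: not invariant]
(D) xy + xz + yz  ->  (y)(x) + (y)z + (x)z = xy + xz + yz   [equals xy + xz + yz: invariant]

Only option (D), xy + xz + yz, is unchanged by the transformation.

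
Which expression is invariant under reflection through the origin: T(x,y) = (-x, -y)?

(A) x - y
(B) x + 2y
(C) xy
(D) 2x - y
C

The map is reflection through the origin: T(x,y) = (-x, -y).
Substitute the transformed coordinates into each option and compare with the original:
(A) x - y  ->  (-x) - (-y) = -x + y   [differs from x - y: not invariant]
(B) x + 2y  ->  (-x) + 2(-y) = -x - 2y   [differs from x + 2y: not invariant]
(C) xy  ->  (-x)(-y) = xy   [equals xy: invariant]
(D) 2x - y  ->  2(-x) - (-y) = -2x + y   [differs from 2x - y: not invariant]

Only option (C), xy, is unchanged by the transformation.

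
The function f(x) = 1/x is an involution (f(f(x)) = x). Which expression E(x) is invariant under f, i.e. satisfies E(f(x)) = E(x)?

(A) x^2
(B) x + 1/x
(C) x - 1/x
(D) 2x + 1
B

Replace x by f(x) = 1/x in each option and simplify. As a quick numerical cross-check, also compare E(4) with E(f(4)) = E(1/4).

(A) x^2  ->  (1/x)^2 = x^(-2); check: E(4) = 16 but E(1/4) = 1/16.   [not invariant]
(B) x + 1/x  ->  (1/x) + 1/(1/x), which simplifies back to x + 1/x; check: E(4) = 17/4, E(1/4) = 17/4.   [invariant]
(C) x - 1/x  ->  (1/x) - 1/(1/x) = -x + 1/x; check: E(4) = 15/4 but E(1/4) = -15/4.   [not invariant]
(D) 2x + 1  ->  2(1/x) + 1 = (x + 2)/x; check: E(4) = 9 but E(1/4) = 3/2.   [not invariant]

Only (B) is unchanged. E is symmetric under swapping x with f(x) = 1/x, which is exactly what an involution does.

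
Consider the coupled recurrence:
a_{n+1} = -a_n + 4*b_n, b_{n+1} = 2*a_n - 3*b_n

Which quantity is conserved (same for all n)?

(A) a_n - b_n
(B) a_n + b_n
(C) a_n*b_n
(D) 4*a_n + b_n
B

Replace a_n by a_{n+1} = -a_n + 4*b_n and b_n by b_{n+1} = 2*a_n - 3*b_n in each option and simplify:
(A) a_n - b_n  ->  (-a_n + 4*b_n) - (2*a_n - 3*b_n) = -3*a_n + 7*b_n   [not conserved]
(B) a_n + b_n  ->  (-a_n + 4*b_n) + (2*a_n - 3*b_n) = a_n + b_n   [conserved]
(C) a_n*b_n  ->  (-a_n + 4*b_n)*(2*a_n - 3*b_n) = -2*a_n^2 + 11*a_n*b_n - 12*b_n^2   [not conserved]
(D) 4*a_n + b_n  ->  4*(-a_n + 4*b_n) + (2*a_n - 3*b_n) = -2*a_n + 13*b_n   [not conserved]

Only (B) a_n + b_n returns to itself after one step, so it is the conserved quantity.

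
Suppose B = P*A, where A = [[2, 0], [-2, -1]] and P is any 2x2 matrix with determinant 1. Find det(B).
-2

By the multiplicative property of determinants, det(B) = det(P*A) = det(P) * det(A) = det(A),
so the determinant is invariant under multiplication by any determinant-1 matrix; we just need det(A).

det(A) = (2)(-1) - (0)(-2) = -2 - 0 = -2

Therefore det(B) = 1 * (-2) = -2.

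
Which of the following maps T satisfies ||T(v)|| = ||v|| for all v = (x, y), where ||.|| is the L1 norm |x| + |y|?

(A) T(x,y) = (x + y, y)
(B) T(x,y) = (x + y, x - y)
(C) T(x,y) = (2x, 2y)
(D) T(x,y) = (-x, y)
D

A transformation preserves a norm if ||T(v)|| = ||v|| for every v; a single vector where the norm changes rules an option out.

(A) T(x,y) = (x + y, y): v = (0, 1) has norm |0| + |1| = 1, but T(v) = (1, 1) has norm 2 -- not preserved.
(B) T(x,y) = (x + y, x - y): v = (1, 0) has norm |1| + |0| = 1, but T(v) = (1, 1) has norm 2 -- not preserved.
(C) T(x,y) = (2x, 2y): v = (1, 0) has norm |1| + |0| = 1, but T(v) = (2, 0) has norm 2 -- not preserved.
(D) T(x,y) = (-x, y): preserves the norm -- it only permutes the coordinates and/or flips signs, which leaves |x| + |y| unchanged.

Therefore the answer is (D).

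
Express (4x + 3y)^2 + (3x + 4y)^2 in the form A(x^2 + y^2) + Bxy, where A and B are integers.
25(x^2 + y^2) + 48xy

Expanding: (4x + 3y)^2 = 16x^2 + 24xy + 9y^2
(3x + 4y)^2 = 9x^2 + 24xy + 16y^2
Sum = (16+9)(x^2+y^2) + 48xy = 25(x^2 + y^2) + 48xy
This is symmetric in x and y.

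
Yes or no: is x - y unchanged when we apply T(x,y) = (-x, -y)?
No

Substitute T(x,y) = (-x, -y) into the expression and compare with the original.

Original: x - y
After applying T: (-x) - (-y) = -x + y

This differs from the original x - y (difference: -2x + 2y), so the expression is NOT invariant.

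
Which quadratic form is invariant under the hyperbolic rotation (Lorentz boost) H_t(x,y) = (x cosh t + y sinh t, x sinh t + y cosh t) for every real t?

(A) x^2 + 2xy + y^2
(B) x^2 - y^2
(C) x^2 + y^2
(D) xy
B

Write x' = x cosh t + y sinh t, y' = x sinh t + y cosh t and substitute into each option:
(A) x^2 + 2xy + y^2: (x' + y')^2 with x' + y' = (x + y)(cosh t + sinh t) = (x + y)e^t, so it becomes (x + y)^2 e^(2t)   [not invariant for t != 0]
(B) x^2 - y^2: (x cosh t + y sinh t)^2 - (x sinh t + y cosh t)^2 = x^2(cosh^2 t - sinh^2 t) + 2xy(cosh t sinh t - sinh t cosh t) + y^2(sinh^2 t - cosh^2 t) = x^2 - y^2   [invariant, using cosh^2 t - sinh^2 t = 1]
(C) x^2 + y^2: (x cosh t + y sinh t)^2 + (x sinh t + y cosh t)^2 = (x^2 + y^2)(cosh^2 t + sinh^2 t) + 4xy sinh t cosh t = (x^2 + y^2) cosh 2t + 2xy sinh 2t   [not invariant for t != 0]
(D) xy: (x cosh t + y sinh t)(x sinh t + y cosh t) = xy(cosh^2 t + sinh^2 t) + (x^2 + y^2) sinh t cosh t = xy cosh 2t + (x^2 + y^2)(sinh 2t)/2   [not invariant for t != 0]

Only (B) x^2 - y^2 is unchanged; it is the Minkowski form preserved by Lorentz boosts, just as x^2 + y^2 is preserved by ordinary rotations.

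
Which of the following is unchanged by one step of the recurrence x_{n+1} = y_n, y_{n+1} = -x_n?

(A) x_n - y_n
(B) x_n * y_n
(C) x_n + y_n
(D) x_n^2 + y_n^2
D

For the recurrence x_{n+1} = y_n, y_{n+1} = -x_n:

x_{n+1}^2 + y_{n+1}^2 = y_n^2 + (-x_n)^2 = x_n^2 + y_n^2
The sum of squares is conserved (like energy in a harmonic oscillator).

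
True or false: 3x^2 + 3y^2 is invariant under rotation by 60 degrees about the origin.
True

Applying rotation by 60 degrees: x' = x*cos(60 degrees) - y*sin(60 degrees) = x/2 - sqrt(3)y/2, y' = x*sin(60 degrees) + y*cos(60 degrees) = sqrt(3)x/2 + y/2

Substituting into 3x^2 + 3y^2:
3(x/2 - sqrt(3)y/2)^2 + 3(sqrt(3)x/2 + y/2)^2
= 3x^2 + 3y^2

This equals the original expression 3x^2 + 3y^2, so it IS invariant.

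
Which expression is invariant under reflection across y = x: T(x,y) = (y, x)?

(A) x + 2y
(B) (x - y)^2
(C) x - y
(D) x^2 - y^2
B

The map is reflection across y = x: T(x,y) = (y, x).
Substitute the transformed coordinates into each option and compare with the original:
(A) x + 2y  ->  (y) + 2(x) = 2x + y   [differs from x + 2y: not invariant]
(B) (x - y)^2  ->  ((y) - (x))^2 = x^2 - 2xy + y^2   [equals (x - y)^2: invariant]
(C) x - y  ->  (y) - (x) = -x + y   [differs from x - y: not invariant]
(D) x^2 - y^2  ->  (y)^2 - (x)^2 = -x^2 + y^2   [differs from x^2 - y^2: not invariant]

Only option (B), (x - y)^2, is unchanged by the transformation.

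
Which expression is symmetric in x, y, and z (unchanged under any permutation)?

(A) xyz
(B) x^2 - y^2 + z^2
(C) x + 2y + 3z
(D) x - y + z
A

A symmetric expression is unchanged when the variables are permuted; here the transformation to test is the swap (x, y) -> (y, x).
A symmetric expression must survive every permutation; the single swap x <-> y already eliminates the distractors, and the keyed expression is also unchanged by x <-> z and y <-> z (each variable enters it in exactly the same way).
Substitute the transformed coordinates into each option and compare with the original:
(A) xyz  ->  (y)(x)z = xyz   [equals xyz: invariant]
(B) x^2 - y^2 + z^2  ->  (y)^2 - (x)^2 + z^2 = -x^2 + y^2 + z^2   [differs from x^2 - y^2 + z^2: not invariant]
(C) x + 2y + 3z  ->  (y) + 2(x) + 3z = 2x + y + 3z   [differs from x + 2y + 3z: not invariant]
(D) x - y + z  ->  (y) - (x) + z = -x + y + z   [differs from x - y + z: not invariant]

Only option (A), xyz, is unchanged by the transformation.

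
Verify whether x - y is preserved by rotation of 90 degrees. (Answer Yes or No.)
No

Applying rotation by 90 degrees: x' = x*cos(90 degrees) - y*sin(90 degrees) = -y, y' = x*sin(90 degrees) + y*cos(90 degrees) = x

Substituting into x - y:
(-y) - (x)
= -x - y

This differs from the original expression x - y, so it is NOT invariant.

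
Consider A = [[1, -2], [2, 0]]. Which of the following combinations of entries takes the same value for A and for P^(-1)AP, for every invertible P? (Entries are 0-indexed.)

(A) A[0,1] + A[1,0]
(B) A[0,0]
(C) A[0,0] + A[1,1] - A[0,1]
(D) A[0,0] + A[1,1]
D

A[0,0] + A[1,1] is the trace of A. By the cyclic property of the trace, tr(P^(-1)AP) = tr(APP^(-1)) = tr(A), so it is the same for every matrix similar to A.

The other combinations are not similarity invariants. For example, take P = [[2, 1], [1, 1]] (det P = 1), so P^(-1) = [[1, -1], [-1, 2]] and
B = P^(-1)AP = [[-4, -3], [8, 5]].
Evaluating each option on A and on B:
(A) A[0,1] + A[1,0]: 0 for A, 5 for B -> changes
(B) A[0,0]: 1 for A, -4 for B -> changes
(C) A[0,0] + A[1,1] - A[0,1]: 3 for A, 4 for B -> changes
(D) A[0,0] + A[1,1]: 1 for A, 1 for B -> unchanged

Only (D) A[0,0] + A[1,1] = 1 survives (and it does so for every P, not just this one), so it is the invariant.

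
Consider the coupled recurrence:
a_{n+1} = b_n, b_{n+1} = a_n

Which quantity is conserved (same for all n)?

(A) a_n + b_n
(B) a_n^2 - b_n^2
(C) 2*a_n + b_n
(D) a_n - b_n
A

Replace a_n by a_{n+1} = b_n and b_n by b_{n+1} = a_n in each option and simplify:
(A) a_n + b_n  ->  (b_n) + (a_n) = a_n + b_n   [conserved]
(B) a_n^2 - b_n^2  ->  (b_n)^2 - (a_n)^2 = -a_n^2 + b_n^2   [not conserved]
(C) 2*a_n + b_n  ->  2*(b_n) + (a_n) = a_n + 2*b_n   [not conserved]
(D) a_n - b_n  ->  (b_n) - (a_n) = -a_n + b_n   [not conserved]

Only (A) a_n + b_n returns to itself after one step, so it is the conserved quantity.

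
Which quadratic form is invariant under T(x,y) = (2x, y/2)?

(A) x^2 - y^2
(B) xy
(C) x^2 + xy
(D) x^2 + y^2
B

T multiplies x by 2 and divides y by 2.
Substitute the transformed coordinates into each option and compare with the original:
(A) x^2 - y^2  ->  (2x)^2 - (y/2)^2 = 4x^2 - y^2/4   [differs from x^2 - y^2: not invariant]
(B) xy  ->  (2x)(y/2) = xy   [equals xy: invariant]
(C) x^2 + xy  ->  (2x)^2 + (2x)(y/2) = 4x^2 + xy   [differs from x^2 + xy: not invariant]
(D) x^2 + y^2  ->  (2x)^2 + (y/2)^2 = 4x^2 + y^2/4   [differs from x^2 + y^2: not invariant]

Only option (B), xy, is unchanged by the transformation.
The factors 2 and 1/2 cancel only in the pure product xy.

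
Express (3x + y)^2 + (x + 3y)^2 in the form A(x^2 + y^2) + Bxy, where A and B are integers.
10(x^2 + y^2) + 12xy

Expanding: (3x + y)^2 = 9x^2 + 6xy + y^2
(x + 3y)^2 = x^2 + 6xy + 9y^2
Sum = (9+1)(x^2+y^2) + 12xy = 10(x^2 + y^2) + 12xy
This is symmetric in x and y.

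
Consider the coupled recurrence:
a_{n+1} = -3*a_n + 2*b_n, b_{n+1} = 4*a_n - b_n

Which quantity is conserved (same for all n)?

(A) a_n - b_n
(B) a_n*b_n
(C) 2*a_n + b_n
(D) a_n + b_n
D

Replace a_n by a_{n+1} = -3*a_n + 2*b_n and b_n by b_{n+1} = 4*a_n - b_n in each option and simplify:
(A) a_n - b_n  ->  (-3*a_n + 2*b_n) - (4*a_n - b_n) = -7*a_n + 3*b_n   [not conserved]
(B) a_n*b_n  ->  (-3*a_n + 2*b_n)*(4*a_n - b_n) = -12*a_n^2 + 11*a_n*b_n - 2*b_n^2   [not conserved]
(C) 2*a_n + b_n  ->  2*(-3*a_n + 2*b_n) + (4*a_n - b_n) = -2*a_n + 3*b_n   [not conserved]
(D) a_n + b_n  ->  (-3*a_n + 2*b_n) + (4*a_n - b_n) = a_n + b_n   [conserved]

Only (D) a_n + b_n returns to itself after one step, so it is the conserved quantity.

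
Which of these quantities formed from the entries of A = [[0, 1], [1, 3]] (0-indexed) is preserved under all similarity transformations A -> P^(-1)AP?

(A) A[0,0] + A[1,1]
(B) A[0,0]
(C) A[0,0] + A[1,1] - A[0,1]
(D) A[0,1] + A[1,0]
A

A[0,0] + A[1,1] is the trace of A. By the cyclic property of the trace, tr(P^(-1)AP) = tr(APP^(-1)) = tr(A), so it is the same for every matrix similar to A.

The other combinations are not similarity invariants. For example, take P = [[1, -1], [0, 1]] (det P = 1), so P^(-1) = [[1, 1], [0, 1]] and
B = P^(-1)AP = [[1, 3], [1, 2]].
Evaluating each option on A and on B:
(A) A[0,0] + A[1,1]: 3 for A, 3 for B -> unchanged
(B) A[0,0]: 0 for A, 1 for B -> changes
(C) A[0,0] + A[1,1] - A[0,1]: 2 for A, 0 for B -> changes
(D) A[0,1] + A[1,0]: 2 for A, 4 for B -> changes

Only (A) A[0,0] + A[1,1] = 3 survives (and it does so for every P, not just this one), so it is the invariant.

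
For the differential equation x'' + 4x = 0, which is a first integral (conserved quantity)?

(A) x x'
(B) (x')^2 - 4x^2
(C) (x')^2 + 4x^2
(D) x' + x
C

A first integral I satisfies dI/dt = 0 along every solution. Differentiate each option and use the equation of motion:
(A) d/dt[x x'] = (x')^2 + x x'' = (x')^2 - 4x^2, not identically 0
(B) d/dt[(x')^2 - 4x^2] = 2x'x'' - 8x x' = -16x x', not identically 0
(C) d/dt[(x')^2 + 4x^2] = 2x'x'' + 8x x' = 2x'(-4x) + 8x x' = 0
(D) d/dt[x' + x] = x'' + x' = -4x + x', not identically 0

Only (C) has zero time-derivative. So the energy-like quantity (x')^2 + 4x^2 is the first integral.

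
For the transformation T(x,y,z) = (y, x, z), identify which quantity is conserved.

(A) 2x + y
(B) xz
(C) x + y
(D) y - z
C

Apply T(x,y,z) = (y, x, z) to each option, i.e. replace (x, y, z) by the transformed coordinates.
Substitute the transformed coordinates into each option and compare with the original:
(A) 2x + y  ->  2(y) + (x) = x + 2y   [differs from 2x + y: not invariant]
(B) xz  ->  (y)(z) = yz   [differs from xz: not invariant]
(C) x + y  ->  (y) + (x) = x + y   [equals x + y: invariant]
(D) y - z  ->  (x) - (z) = x - z   [differs from y - z: not invariant]

Only option (C), x + y, is unchanged by the transformation.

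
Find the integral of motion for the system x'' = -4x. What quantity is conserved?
E = (x')^2 + 4x^2

Multiply the equation by x':
x' * x'' = -4x * x'
The left side is d/dt[(x')^2/2] and the right side is d/dt[-4x^2/2], so
d/dt[(x')^2/2 + 4x^2/2] = 0, i.e. (x')^2/2 + 4x^2/2 = constant.
Multiplying by 2, the integral of motion is E = (x')^2 + 4x^2.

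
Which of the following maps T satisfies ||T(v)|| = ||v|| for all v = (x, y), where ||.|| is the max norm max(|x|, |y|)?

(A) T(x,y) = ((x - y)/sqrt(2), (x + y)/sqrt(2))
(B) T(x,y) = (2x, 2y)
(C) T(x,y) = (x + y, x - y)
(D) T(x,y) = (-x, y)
D

A transformation preserves a norm if ||T(v)|| = ||v|| for every v; a single vector where the norm changes rules an option out.

(A) T(x,y) = ((x - y)/sqrt(2), (x + y)/sqrt(2)): v = (1, 0) has norm max(|1|, |0|) = 1, but T(v) = (sqrt(2)/2, sqrt(2)/2) has norm sqrt(2)/2 -- not preserved.
(B) T(x,y) = (2x, 2y): v = (1, 0) has norm max(|1|, |0|) = 1, but T(v) = (2, 0) has norm 2 -- not preserved.
(C) T(x,y) = (x + y, x - y): v = (1, 1) has norm max(|1|, |1|) = 1, but T(v) = (2, 0) has norm 2 -- not preserved.
(D) T(x,y) = (-x, y): preserves the norm -- it only permutes the coordinates and/or flips signs, which leaves max(|x|, |y|) unchanged.

Therefore the answer is (D).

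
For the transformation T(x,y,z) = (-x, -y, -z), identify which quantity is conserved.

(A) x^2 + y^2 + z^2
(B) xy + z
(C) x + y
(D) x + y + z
A

Apply T(x,y,z) = (-x, -y, -z) to each option, i.e. replace (x, y, z) by the transformed coordinates.
Substitute the transformed coordinates into each option and compare with the original:
(A) x^2 + y^2 + z^2  ->  (-x)^2 + (-y)^2 + (-z)^2 = x^2 + y^2 + z^2   [equals x^2 + y^2 + z^2: invariant]
(B) xy + z  ->  (-x)(-y) + (-z) = xy - z   [differs from xy + z: not invariant]
(C) x + y  ->  (-x) + (-y) = -x - y   [differs from x + y: not invariant]
(D) x + y + z  ->  (-x) + (-y) + (-z) = -x - y - z   [differs from x + y + z: not invariant]

Only option (A), x^2 + y^2 + z^2, is unchanged by the transformation.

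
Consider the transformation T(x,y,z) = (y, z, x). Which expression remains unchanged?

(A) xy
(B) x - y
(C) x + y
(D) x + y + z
D

Apply T(x,y,z) = (y, z, x) to each option, i.e. replace (x, y, z) by the transformed coordinates.
Substitute the transformed coordinates into each option and compare with the original:
(A) xy  ->  (y)(z) = yz   [differs from xy: not invariant]
(B) x - y  ->  (y) - (z) = y - z   [differs from x - y: not invariant]
(C) x + y  ->  (y) + (z) = y + z   [differs from x + y: not invariant]
(D) x + y + z  ->  (y) + (z) + (x) = x + y + z   [equals x + y + z: invariant]

Only option (D), x + y + z, is unchanged by the transformation.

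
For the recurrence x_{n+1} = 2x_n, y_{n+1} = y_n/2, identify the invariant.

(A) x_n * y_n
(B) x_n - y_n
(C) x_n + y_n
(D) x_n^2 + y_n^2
A

For the recurrence x_{n+1} = 2x_n, y_{n+1} = y_n/2:

x_{n+1} * y_{n+1} = (2x_n) * (y_n/2) = x_n * y_n
The product is conserved.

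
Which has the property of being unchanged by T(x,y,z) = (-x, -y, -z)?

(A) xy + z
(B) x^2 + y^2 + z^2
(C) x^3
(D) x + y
B

Apply T(x,y,z) = (-x, -y, -z) to each option, i.e. replace (x, y, z) by the transformed coordinates.
Substitute the transformed coordinates into each option and compare with the original:
(A) xy + z  ->  (-x)(-y) + (-z) = xy - z   [differs from xy + z: not invariant]
(B) x^2 + y^2 + z^2  ->  (-x)^2 + (-y)^2 + (-z)^2 = x^2 + y^2 + z^2   [equals x^2 + y^2 + z^2: invariant]
(C) x^3  ->  (-x)^3 = -x^3   [differs from x^3: not invariant]
(D) x + y  ->  (-x) + (-y) = -x - y   [differs from x + y: not invariant]

Only option (B), x^2 + y^2 + z^2, is unchanged by the transformation.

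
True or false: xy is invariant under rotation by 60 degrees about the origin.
False

Applying rotation by 60 degrees: x' = x*cos(60 degrees) - y*sin(60 degrees) = x/2 - sqrt(3)y/2, y' = x*sin(60 degrees) + y*cos(60 degrees) = sqrt(3)x/2 + y/2

Substituting into xy:
(x/2 - sqrt(3)y/2)(sqrt(3)x/2 + y/2)
= sqrt(3)x^2/4 - xy/2 - sqrt(3)y^2/4

This differs from the original expression xy, so it is NOT invariant.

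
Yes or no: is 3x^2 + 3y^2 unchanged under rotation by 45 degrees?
Yes

Applying rotation by 45 degrees: x' = x*cos(45 degrees) - y*sin(45 degrees) = sqrt(2)x/2 - sqrt(2)y/2, y' = x*sin(45 degrees) + y*cos(45 degrees) = sqrt(2)x/2 + sqrt(2)y/2

Substituting into 3x^2 + 3y^2:
3(sqrt(2)x/2 - sqrt(2)y/2)^2 + 3(sqrt(2)x/2 + sqrt(2)y/2)^2
= 3x^2 + 3y^2

This equals the original expression 3x^2 + 3y^2, so it IS invariant.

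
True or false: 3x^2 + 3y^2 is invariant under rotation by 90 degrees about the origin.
True

Applying rotation by 90 degrees: x' = x*cos(90 degrees) - y*sin(90 degrees) = -y, y' = x*sin(90 degrees) + y*cos(90 degrees) = x

Substituting into 3x^2 + 3y^2:
3(-y)^2 + 3(x)^2
= 3x^2 + 3y^2

This equals the original expression 3x^2 + 3y^2, so it IS invariant.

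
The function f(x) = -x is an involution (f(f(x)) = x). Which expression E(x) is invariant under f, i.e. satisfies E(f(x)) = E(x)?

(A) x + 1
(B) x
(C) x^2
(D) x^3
C

Replace x by f(x) = -x in each option and simplify. As a quick numerical cross-check, also compare E(4) with E(f(4)) = E(-4).

(A) x + 1  ->  (-x) + 1 = 1 - x; check: E(4) = 5 but E(-4) = -3.   [not invariant]
(B) x  ->  (-x) = -x; check: E(4) = 4 but E(-4) = -4.   [not invariant]
(C) x^2  ->  (-x)^2, which simplifies back to x^2; check: E(4) = 16, E(-4) = 16.   [invariant]
(D) x^3  ->  (-x)^3 = -x^3; check: E(4) = 64 but E(-4) = -64.   [not invariant]

Only (C) is unchanged. E is symmetric under swapping x with f(x) = -x, which is exactly what an involution does.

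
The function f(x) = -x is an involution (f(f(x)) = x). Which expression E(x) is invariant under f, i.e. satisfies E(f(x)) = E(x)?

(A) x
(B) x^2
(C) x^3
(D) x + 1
B

Replace x by f(x) = -x in each option and simplify. As a quick numerical cross-check, also compare E(3) with E(f(3)) = E(-3).

(A) x  ->  (-x) = -x; check: E(3) = 3 but E(-3) = -3.   [not invariant]
(B) x^2  ->  (-x)^2, which simplifies back to x^2; check: E(3) = 9, E(-3) = 9.   [invariant]
(C) x^3  ->  (-x)^3 = -x^3; check: E(3) = 27 but E(-3) = -27.   [not invariant]
(D) x + 1  ->  (-x) + 1 = 1 - x; check: E(3) = 4 but E(-3) = -2.   [not invariant]

Only (B) is unchanged. E is symmetric under swapping x with f(x) = -x, which is exactly what an involution does.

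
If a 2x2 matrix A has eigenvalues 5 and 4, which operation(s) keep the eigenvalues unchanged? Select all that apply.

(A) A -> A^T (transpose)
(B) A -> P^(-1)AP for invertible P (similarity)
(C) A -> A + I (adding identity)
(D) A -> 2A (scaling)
A and B

Eigenvalues are preserved by:
1. Similarity transformations: A -> P^(-1)AP (same characteristic polynomial)
2. Transpose: A^T has the same eigenvalues as A

Eigenvalues are NOT preserved by:
- Adding identity: eigenvalues become 5+1, 4+1
- Scaling: eigenvalues become 10, 8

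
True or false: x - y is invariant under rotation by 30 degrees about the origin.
False

Applying rotation by 30 degrees: x' = x*cos(30 degrees) - y*sin(30 degrees) = sqrt(3)x/2 - y/2, y' = x*sin(30 degrees) + y*cos(30 degrees) = x/2 + sqrt(3)y/2

Substituting into x - y:
(sqrt(3)x/2 - y/2) - (x/2 + sqrt(3)y/2)
= -x/2 + sqrt(3)x/2 - sqrt(3)y/2 - y/2

This differs from the original expression x - y, so it is NOT invariant.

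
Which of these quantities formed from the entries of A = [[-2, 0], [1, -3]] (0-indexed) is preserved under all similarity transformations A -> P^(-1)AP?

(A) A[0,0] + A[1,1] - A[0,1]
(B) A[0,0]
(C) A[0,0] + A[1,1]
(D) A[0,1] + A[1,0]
C

A[0,0] + A[1,1] is the trace of A. By the cyclic property of the trace, tr(P^(-1)AP) = tr(APP^(-1)) = tr(A), so it is the same for every matrix similar to A.

The other combinations are not similarity invariants. For example, take P = [[1, -1], [0, 1]] (det P = 1), so P^(-1) = [[1, 1], [0, 1]] and
B = P^(-1)AP = [[-1, -2], [1, -4]].
Evaluating each option on A and on B:
(A) A[0,0] + A[1,1] - A[0,1]: -5 for A, -3 for B -> changes
(B) A[0,0]: -2 for A, -1 for B -> changes
(C) A[0,0] + A[1,1]: -5 for A, -5 for B -> unchanged
(D) A[0,1] + A[1,0]: 1 for A, -1 for B -> changes

Only (C) A[0,0] + A[1,1] = -5 survives (and it does so for every P, not just this one), so it is the invariant.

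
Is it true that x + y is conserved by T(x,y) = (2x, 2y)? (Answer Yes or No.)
No

Substitute T(x,y) = (2x, 2y) into the expression and compare with the original.

Original: x + y
After applying T: (2x) + (2y) = 2x + 2y

This differs from the original x + y (difference: x + y), so the expression is NOT invariant.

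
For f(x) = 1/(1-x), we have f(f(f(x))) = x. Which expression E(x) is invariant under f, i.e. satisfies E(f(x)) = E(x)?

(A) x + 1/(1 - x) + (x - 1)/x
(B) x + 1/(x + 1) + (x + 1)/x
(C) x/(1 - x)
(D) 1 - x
A

Replace x by f(x) = 1/(1 - x) in each option and simplify. As a quick numerical cross-check, also compare E(3) with E(f(3)) = E(-1/2).

(A) x + 1/(1 - x) + (x - 1)/x  ->  (1/(1 - x)) + 1/(1 - (1/(1 - x))) + ((1/(1 - x)) - 1)/(1/(1 - x)), which simplifies back to x + 1/(1 - x) + (x - 1)/x; check: E(3) = 19/6, E(-1/2) = 19/6.   [invariant]
(B) x + 1/(x + 1) + (x + 1)/x  ->  (1/(1 - x)) + 1/((1/(1 - x)) + 1) + ((1/(1 - x)) + 1)/(1/(1 - x)) = (-x^3 + 6x^2 - 11x + 7)/(x^2 - 3x + 2); check: E(3) = 55/12 but E(-1/2) = 1/2.   [not invariant]
(C) x/(1 - x)  ->  (1/(1 - x))/(1 - (1/(1 - x))) = -1/x; check: E(3) = -3/2 but E(-1/2) = -1/3.   [not invariant]
(D) 1 - x  ->  1 - (1/(1 - x)) = x/(x - 1); check: E(3) = -2 but E(-1/2) = 3/2.   [not invariant]

Only (A) is unchanged. Indeed f(f(x)) = 1/(1 - 1/(1-x)) = (1-x)/(-x) = (x-1)/x, so E(x) = x + f(x) + f(f(x)) is the sum over the whole 3-cycle; applying f just permutes the three terms cyclically (x -> f(x) -> f(f(x)) -> x), leaving the sum unchanged.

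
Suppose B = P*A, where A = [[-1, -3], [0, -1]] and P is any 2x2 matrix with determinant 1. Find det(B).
1

By the multiplicative property of determinants, det(B) = det(P*A) = det(P) * det(A) = det(A),
so the determinant is invariant under multiplication by any determinant-1 matrix; we just need det(A).

det(A) = (-1)(-1) - (-3)(0) = 1 - 0 = 1

Therefore det(B) = 1 * 1 = 1.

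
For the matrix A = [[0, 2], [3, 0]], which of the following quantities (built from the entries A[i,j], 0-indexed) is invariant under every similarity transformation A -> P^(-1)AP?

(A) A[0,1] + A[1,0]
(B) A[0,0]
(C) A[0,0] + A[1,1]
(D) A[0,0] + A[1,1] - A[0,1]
C

A[0,0] + A[1,1] is the trace of A. By the cyclic property of the trace, tr(P^(-1)AP) = tr(APP^(-1)) = tr(A), so it is the same for every matrix similar to A.

The other combinations are not similarity invariants. For example, take P = [[1, 2], [0, 1]] (det P = 1), so P^(-1) = [[1, -2], [0, 1]] and
B = P^(-1)AP = [[-6, -10], [3, 6]].
Evaluating each option on A and on B:
(A) A[0,1] + A[1,0]: 5 for A, -7 for B -> changes
(B) A[0,0]: 0 for A, -6 for B -> changes
(C) A[0,0] + A[1,1]: 0 for A, 0 for B -> unchanged
(D) A[0,0] + A[1,1] - A[0,1]: -2 for A, 10 for B -> changes

Only (C) A[0,0] + A[1,1] = 0 survives (and it does so for every P, not just this one), so it is the invariant.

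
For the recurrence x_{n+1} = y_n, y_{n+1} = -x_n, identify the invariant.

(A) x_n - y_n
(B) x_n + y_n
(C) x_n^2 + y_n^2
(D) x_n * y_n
C

For the recurrence x_{n+1} = y_n, y_{n+1} = -x_n:

x_{n+1}^2 + y_{n+1}^2 = y_n^2 + (-x_n)^2 = x_n^2 + y_n^2
The sum of squares is conserved (like energy in a harmonic oscillator).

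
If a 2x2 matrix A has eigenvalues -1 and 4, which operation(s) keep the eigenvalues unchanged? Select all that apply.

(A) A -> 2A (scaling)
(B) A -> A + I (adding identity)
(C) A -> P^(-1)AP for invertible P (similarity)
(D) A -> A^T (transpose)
C and D

Eigenvalues are preserved by:
1. Similarity transformations: A -> P^(-1)AP (same characteristic polynomial)
2. Transpose: A^T has the same eigenvalues as A

Eigenvalues are NOT preserved by:
- Adding identity: eigenvalues become -1+1, 4+1
- Scaling: eigenvalues become -2, 8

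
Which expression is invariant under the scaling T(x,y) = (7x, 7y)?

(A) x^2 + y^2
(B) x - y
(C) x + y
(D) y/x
D

Under the uniform scaling T(x,y) = (7x, 7y):
Substitute the transformed coordinates into each option and compare with the original:
(A) x^2 + y^2  ->  (7x)^2 + (7y)^2 = 49x^2 + 49y^2   [differs from x^2 + y^2: not invariant]
(B) x - y  ->  (7x) - (7y) = 7x - 7y   [differs from x - y: not invariant]
(C) x + y  ->  (7x) + (7y) = 7x + 7y   [differs from x + y: not invariant]
(D) y/x  ->  (7y)/(7x) = y/x   [equals y/x: invariant]

Only option (D), y/x, is unchanged by the transformation.
The common factor 7 cancels in a ratio of coordinates, while sums, products and sums of squares pick up factors of 7 or 49.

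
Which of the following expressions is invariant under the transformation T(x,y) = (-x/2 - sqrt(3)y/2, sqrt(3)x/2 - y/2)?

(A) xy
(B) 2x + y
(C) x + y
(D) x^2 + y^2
D

An expression E(x,y) is invariant under T if E(T(x,y)) = E(x,y). Here T(x,y) = (-x/2 - sqrt(3)y/2, sqrt(3)x/2 - y/2).
Substitute the transformed coordinates into each option and compare with the original:
(A) xy  ->  (-x/2 - sqrt(3)y/2)(sqrt(3)x/2 - y/2) = -sqrt(3)x^2/4 - xy/2 + sqrt(3)y^2/4   [differs from xy: not invariant]
(B) 2x + y  ->  2(-x/2 - sqrt(3)y/2) + (sqrt(3)x/2 - y/2) = -x + sqrt(3)x/2 - sqrt(3)y - y/2   [differs from 2x + y: not invariant]
(C) x + y  ->  (-x/2 - sqrt(3)y/2) + (sqrt(3)x/2 - y/2) = -x/2 + sqrt(3)x/2 - sqrt(3)y/2 - y/2   [differs from x + y: not invariant]
(D) x^2 + y^2  ->  (-x/2 - sqrt(3)y/2)^2 + (sqrt(3)x/2 - y/2)^2 = x^2 + y^2   [equals x^2 + y^2: invariant]

Only option (D), x^2 + y^2, is unchanged by the transformation.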